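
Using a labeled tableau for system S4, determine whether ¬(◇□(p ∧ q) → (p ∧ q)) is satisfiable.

1. ¬(◇□(p ∧ q) → (p ∧ q)), w0
2. ◇□(p ∧ q), w0   [¬→-rule on 1]
3. ¬(p ∧ q), w0   [¬→-rule on 1]
4. ¬q, w0   [¬∧-rule on 3 (branches; this branch)]
5. □(p ∧ q), w1   [◇-rule on 2: fresh world w1, w0Rw1]
6. p ∧ q, w1   [□-rule on 5 via w1Rw1]
7. p, w1   [∧-rule on 6]
8. q, w1   [∧-rule on 6]
Accessibility: w0Rw0, w0Rw1, w1Rw1

Yes, satisfiable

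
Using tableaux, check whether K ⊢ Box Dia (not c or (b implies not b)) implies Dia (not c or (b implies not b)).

Not valid

Tableau for the negation not (Box Dia (not c or (b implies not b)) implies Dia (not c or (b implies not b))):
1. not (Box Dia (not c or (b implies not b)) implies Dia (not c or (b implies not b))), w0
2. Box Dia (not c or (b implies not b)), w0   [neg-implies-rule on 1]
3. not Dia (not c or (b implies not b)), w0   [neg-implies-rule on 1]
The negation has an open branch (countermodel exists).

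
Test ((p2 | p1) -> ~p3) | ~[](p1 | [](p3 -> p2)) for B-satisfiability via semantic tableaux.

Satisfiable (open branch found)

1. ((p2 | p1) -> ~p3) | ~[](p1 | [](p3 -> p2)), 0
2. ~[](p1 | [](p3 -> p2)), 0
3. ~(p1 | [](p3 -> p2)), 1
4. ~p1, 1
5. ~[](p3 -> p2), 1
6. ~(p3 -> p2), 2
7. p3, 2
8. ~p2, 2
Accessibility: 0R0, 0R1, 1R0, 1R1, 1R2, 2R1, 2R2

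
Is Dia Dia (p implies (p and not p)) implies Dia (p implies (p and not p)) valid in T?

Not valid

Tableau for the negation not (Dia Dia (p implies (p and not p)) implies Dia (p implies (p and not p))):
1. not (Dia Dia (p implies (p and not p)) implies Dia (p implies (p and not p))), 0
2. Dia Dia (p implies (p and not p)), 0
3. not Dia (p implies (p and not p)), 0
4. not (p implies (p and not p)), 0
5. p, 0
6. not (p and not p), 0
7. Dia (p implies (p and not p)), 1
8. not (p implies (p and not p)), 1
9. p, 1
10. not (p and not p), 1
11. p implies (p and not p), 2
12. not p, 2
Accessibility: 0R0, 0R1, 1R1, 1R2, 2R2
The negation has an open branch (countermodel exists).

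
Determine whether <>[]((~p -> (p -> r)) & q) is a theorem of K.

Tableau for the negation ~<>[]((~p -> (p -> r)) & q):
1. ~<>[]((~p -> (p -> r)) & q), u
The negation has an open branch (countermodel exists).

Invalid (countermodel exists)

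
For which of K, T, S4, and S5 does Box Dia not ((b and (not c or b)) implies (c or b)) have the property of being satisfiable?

K

T-tableau for the formula:
1. Box Dia not ((b and (not c or b)) implies (c or b)), w0
2. Dia not ((b and (not c or b)) implies (c or b)), w0
3. not ((b and (not c or b)) implies (c or b)), w1
4. b and (not c or b), w1
5. not (c or b), w1
6. b, w1
7. not c or b, w1
8. not c, w1
9. not b, w1
Accessibility: w0Rw0, w0Rw1, w1Rw1
Branch closes: b and not b both at w1.
Every branch closes (one shown): unsatisfiable in T, hence also in S4, S5 (every S4/S5-frame is a T-frame).
K-tableau for the formula:
1. Box Dia not ((b and (not c or b)) implies (c or b)), w0
Complete open branch: satisfiable in K.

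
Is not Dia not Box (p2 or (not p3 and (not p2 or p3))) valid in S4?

Tableau for the negation Dia not Box (p2 or (not p3 and (not p2 or p3))):
1. Dia not Box (p2 or (not p3 and (not p2 or p3))), 0
2. not Box (p2 or (not p3 and (not p2 or p3))), 1
3. not (p2 or (not p3 and (not p2 or p3))), 2
4. not p2, 2
5. not (not p3 and (not p2 or p3)), 2
6. p3, 2
Accessibility: 0R0, 0R1, 0R2, 1R1, 1R2, 2R2
The negation has an open branch (countermodel exists).

No, not valid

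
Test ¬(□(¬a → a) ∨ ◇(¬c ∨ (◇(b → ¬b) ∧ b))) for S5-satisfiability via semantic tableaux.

Satisfiable

1. ¬(□(¬a → a) ∨ ◇(¬c ∨ (◇(b → ¬b) ∧ b))), w0
2. ¬□(¬a → a), w0
3. ¬◇(¬c ∨ (◇(b → ¬b) ∧ b)), w0
4. ¬(¬c ∨ (◇(b → ¬b) ∧ b)), w0
5. c, w0
6. ¬(◇(b → ¬b) ∧ b), w0
7. ¬b, w0
8. ¬(¬a → a), w1
9. ¬a, w1
10. ¬(¬c ∨ (◇(b → ¬b) ∧ b)), w1
11. c, w1
12. ¬(◇(b → ¬b) ∧ b), w1
13. ¬b, w1
Accessibility: w0Rw0, w0Rw1, w1Rw0, w1Rw1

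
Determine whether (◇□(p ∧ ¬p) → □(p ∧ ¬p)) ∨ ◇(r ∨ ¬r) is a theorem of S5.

Valid

Tableau for the negation ¬((◇□(p ∧ ¬p) → □(p ∧ ¬p)) ∨ ◇(r ∨ ¬r)):
1. ¬((◇□(p ∧ ¬p) → □(p ∧ ¬p)) ∨ ◇(r ∨ ¬r)), 0
2. ¬(◇□(p ∧ ¬p) → □(p ∧ ¬p)), 0
3. ¬◇(r ∨ ¬r), 0
4. ◇□(p ∧ ¬p), 0
5. ¬□(p ∧ ¬p), 0
6. ¬(r ∨ ¬r), 0
7. ¬r, 0
8. r, 0
Accessibility: 0R0
Branch closes: r and ¬r both at 0.
All branches of the negation close; one closing branch shown above.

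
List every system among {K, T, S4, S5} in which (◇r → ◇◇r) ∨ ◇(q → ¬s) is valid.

T-tableau for the negation ¬((◇r → ◇◇r) ∨ ◇(q → ¬s)):
1. ¬((◇r → ◇◇r) ∨ ◇(q → ¬s)), w0
2. ¬(◇r → ◇◇r), w0   [¬∨-rule on 1]
3. ¬◇(q → ¬s), w0   [¬∨-rule on 1]
4. ◇r, w0   [¬→-rule on 2]
5. ¬◇◇r, w0   [¬→-rule on 2]
6. ¬(q → ¬s), w0   [¬◇-rule on 3 via w0Rw0]
7. q, w0   [¬→-rule on 6]
8. s, w0   [¬→-rule on 6]
9. ¬◇r, w0   [¬◇-rule on 5 via w0Rw0]
10. ¬r, w0   [¬◇-rule on 9 via w0Rw0]
11. r, w1   [◇-rule on 4: fresh world w1, w0Rw1]
12. ¬(q → ¬s), w1   [¬◇-rule on 3 via w0Rw1]
13. q, w1   [¬→-rule on 12]
14. s, w1   [¬→-rule on 12]
15. ¬◇r, w1   [¬◇-rule on 5 via w0Rw1]
16. ¬r, w1   [¬◇-rule on 9 via w0Rw1]
Accessibility: w0Rw0, w0Rw1, w1Rw1
Branch closes: r and ¬r both at w1.
Every branch closes (one shown): valid in T, hence also in S4, S5 (every theorem of T is a theorem of S4 and S5).
K-tableau for the negation ¬((◇r → ◇◇r) ∨ ◇(q → ¬s)):
1. ¬((◇r → ◇◇r) ∨ ◇(q → ¬s)), w0
2. ¬(◇r → ◇◇r), w0   [¬∨-rule on 1]
3. ¬◇(q → ¬s), w0   [¬∨-rule on 1]
4. ◇r, w0   [¬→-rule on 2]
5. ¬◇◇r, w0   [¬→-rule on 2]
6. r, w1   [◇-rule on 4: fresh world w1, w0Rw1]
7. ¬(q → ¬s), w1   [¬◇-rule on 3 via w0Rw1]
8. q, w1   [¬→-rule on 7]
9. s, w1   [¬→-rule on 7]
10. ¬◇r, w1   [¬◇-rule on 5 via w0Rw1]
Accessibility: w0Rw1
Complete open branch: countermodel on a K-frame, so not valid in K.

T, S4, S5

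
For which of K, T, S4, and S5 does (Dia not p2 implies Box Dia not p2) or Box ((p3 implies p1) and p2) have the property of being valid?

S5-tableau for the negation not ((Dia not p2 implies Box Dia not p2) or Box ((p3 implies p1) and p2)):
1. not ((Dia not p2 implies Box Dia not p2) or Box ((p3 implies p1) and p2)), u
2. not (Dia not p2 implies Box Dia not p2), u   [neg-or-rule on 1]
3. not Box ((p3 implies p1) and p2), u   [neg-or-rule on 1]
4. Dia not p2, u   [neg-implies-rule on 2]
5. not Box Dia not p2, u   [neg-implies-rule on 2]
6. not ((p3 implies p1) and p2), v   [neg-Box-rule on 3: fresh world v, uRv]
7. not (p3 implies p1), v   [neg-and-rule on 6 (branches; this branch)]
8. p3, v   [neg-implies-rule on 7]
9. not p1, v   [neg-implies-rule on 7]
10. not p2, w   [Dia-rule on 4: fresh world w, uRw]
11. not Dia not p2, x   [neg-Box-rule on 5: fresh world x, uRx]
12. p2, u   [neg-Dia-rule on 11 via xRu]
13. p2, v   [neg-Dia-rule on 11 via xRv]
14. p2, w   [neg-Dia-rule on 11 via xRw]
Accessibility: uRu, uRv, uRw, uRx, vRu, vRv, vRw, vRx, wRu, wRv, wRw, wRx, xRu, xRv, xRw, xRx
Branch closes: p2 and not p2 both at w.
Every branch closes (one shown): valid in S5.
S4-tableau for the negation not ((Dia not p2 implies Box Dia not p2) or Box ((p3 implies p1) and p2)):
1. not ((Dia not p2 implies Box Dia not p2) or Box ((p3 implies p1) and p2)), u
2. not (Dia not p2 implies Box Dia not p2), u   [neg-or-rule on 1]
3. not Box ((p3 implies p1) and p2), u   [neg-or-rule on 1]
4. Dia not p2, u   [neg-implies-rule on 2]
5. not Box Dia not p2, u   [neg-implies-rule on 2]
6. not ((p3 implies p1) and p2), v   [neg-Box-rule on 3: fresh world v, uRv]
7. not p2, v   [neg-and-rule on 6 (branches; this branch)]
8. not p2, w   [Dia-rule on 4: fresh world w, uRw]
9. not Dia not p2, x   [neg-Box-rule on 5: fresh world x, uRx]
10. p2, x   [neg-Dia-rule on 9 via xRx]
Accessibility: uRu, uRv, uRw, uRx, vRv, wRw, xRx
Complete open branch: countermodel on an S4-frame, so not valid in S4, nor in K, T (the same frame is also a K-frame and a T-frame).

S5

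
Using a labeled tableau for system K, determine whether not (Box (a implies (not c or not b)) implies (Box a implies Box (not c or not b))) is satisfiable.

Unsatisfiable (every branch closes)

1. not (Box (a implies (not c or not b)) implies (Box a implies Box (not c or not b))), u
2. Box (a implies (not c or not b)), u
3. not (Box a implies Box (not c or not b)), u
4. Box a, u
5. not Box (not c or not b), u
6. not (not c or not b), v
7. c, v
8. b, v
9. a implies (not c or not b), v
10. a, v
11. not c or not b, v
12. not b, v
Accessibility: uRv
Branch closes: b and not b both at v.
(One branch shown.) All branches close.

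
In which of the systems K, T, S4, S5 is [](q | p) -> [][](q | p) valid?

S4, S5

T-tableau for the negation ~([](q | p) -> [][](q | p)):
1. ~([](q | p) -> [][](q | p)), w0
2. [](q | p), w0
3. ~[][](q | p), w0
4. q | p, w0
5. p, w0
6. ~[](q | p), w1
7. q | p, w1
8. p, w1
9. ~(q | p), w2
10. ~q, w2
11. ~p, w2
Accessibility: w0Rw0, w0Rw1, w1Rw1, w1Rw2, w2Rw2
Complete open branch: countermodel on a T-frame, so not valid in T, nor in K (the same frame is also a K-frame).
S4-tableau for the negation ~([](q | p) -> [][](q | p)):
1. ~([](q | p) -> [][](q | p)), w0
2. [](q | p), w0
3. ~[][](q | p), w0
4. q | p, w0
5. p, w0
6. ~[](q | p), w1
7. q | p, w1
8. p, w1
9. ~(q | p), w2
10. ~q, w2
11. ~p, w2
12. q | p, w2
13. p, w2
Accessibility: w0Rw0, w0Rw1, w0Rw2, w1Rw1, w1Rw2, w2Rw2
Branch closes: p and ~p both at w2.
Every branch closes (one shown): valid in S4, hence also in S5 (every theorem of S4 is a theorem of S5).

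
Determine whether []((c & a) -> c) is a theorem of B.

Yes, valid

Tableau for the negation ~[]((c & a) -> c):
1. ~[]((c & a) -> c), u
2. ~((c & a) -> c), v   [~[]-rule on 1: fresh world v, uRv]
3. c & a, v   [~->-rule on 2]
4. ~c, v   [~->-rule on 2]
5. c, v   [&-rule on 3]
6. a, v   [&-rule on 3]
Accessibility: uRu, uRv, vRu, vRv
Branch closes: c and ~c both at v.
Every branch of the negation's tableau closes; the branch above is one of them.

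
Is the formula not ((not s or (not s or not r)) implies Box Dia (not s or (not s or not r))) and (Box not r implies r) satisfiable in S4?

1. not ((not s or (not s or not r)) implies Box Dia (not s or (not s or not r))) and (Box not r implies r), w0
2. not ((not s or (not s or not r)) implies Box Dia (not s or (not s or not r))), w0
3. Box not r implies r, w0
4. not s or (not s or not r), w0
5. not Box Dia (not s or (not s or not r)), w0
6. r, w0
7. not s or not r, w0
8. not s, w0
9. not Dia (not s or (not s or not r)), w1
10. not (not s or (not s or not r)), w1
11. s, w1
12. not (not s or not r), w1
13. r, w1
Accessibility: w0Rw0, w0Rw1, w1Rw1

Yes, satisfiable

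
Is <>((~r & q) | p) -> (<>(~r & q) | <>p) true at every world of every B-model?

Tableau for the negation ~(<>((~r & q) | p) -> (<>(~r & q) | <>p)):
1. ~(<>((~r & q) | p) -> (<>(~r & q) | <>p)), u
2. <>((~r & q) | p), u
3. ~(<>(~r & q) | <>p), u
4. ~<>(~r & q), u
5. ~<>p, u
6. ~(~r & q), u
7. ~p, u
8. ~q, u
9. (~r & q) | p, v
10. ~(~r & q), v
11. ~p, v
12. ~r & q, v
13. ~r, v
14. q, v
15. ~q, v
Accessibility: uRu, uRv, vRu, vRv
Branch closes: q and ~q both at v.
All branches of the negation close; one closing branch shown above.

Valid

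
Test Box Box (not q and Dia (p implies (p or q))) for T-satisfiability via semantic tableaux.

Satisfiable

1. Box Box (not q and Dia (p implies (p or q))), u
2. Box (not q and Dia (p implies (p or q))), u   [Box-rule on 1 via uRu]
3. not q and Dia (p implies (p or q)), u   [Box-rule on 2 via uRu]
4. not q, u   [and-rule on 3]
5. Dia (p implies (p or q)), u   [and-rule on 3]
6. p implies (p or q), v   [Dia-rule on 5: fresh world v, uRv]
7. Box (not q and Dia (p implies (p or q))), v   [Box-rule on 1 via uRv]
8. not q and Dia (p implies (p or q)), v   [Box-rule on 2 via uRv]
9. not q, v   [and-rule on 8]
10. Dia (p implies (p or q)), v   [and-rule on 8]
11. p or q, v   [implies-rule on 6 (branches; this branch)]
12. p, v   [or-rule on 11 (branches; this branch)]
13. p implies (p or q), w   [Dia-rule on 10: fresh world w, vRw]
14. not q and Dia (p implies (p or q)), w   [Box-rule on 7 via vRw]
15. not q, w   [and-rule on 14]
16. Dia (p implies (p or q)), w   [and-rule on 14]
17. p or q, w   [implies-rule on 13 (branches; this branch)]
18. p, w   [or-rule on 17 (branches; this branch)]
19. p implies (p or q), x   [Dia-rule on 16: fresh world x, wRx]
20. p or q, x   [implies-rule on 19 (branches; this branch)]
21. q, x   [or-rule on 20 (branches; this branch)]
Accessibility: uRu, uRv, vRv, vRw, wRw, wRx, xRx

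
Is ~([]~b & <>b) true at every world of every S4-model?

Tableau for the negation []~b & <>b:
1. []~b & <>b, w0
2. []~b, w0
3. <>b, w0
4. ~b, w0
5. b, w1
6. ~b, w1
Accessibility: w0Rw0, w0Rw1, w1Rw1
Branch closes: b and ~b both at w1.
Every branch of the negation's tableau closes; the branch above is one of them.

Valid in S4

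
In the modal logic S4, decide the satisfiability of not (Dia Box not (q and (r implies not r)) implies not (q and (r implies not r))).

1. not (Dia Box not (q and (r implies not r)) implies not (q and (r implies not r))), u
2. Dia Box not (q and (r implies not r)), u   [neg-implies-rule on 1]
3. q and (r implies not r), u   [neg-implies-rule on 1]
4. q, u   [and-rule on 3]
5. r implies not r, u   [and-rule on 3]
6. not r, u   [implies-rule on 5 (branches; this branch)]
7. Box not (q and (r implies not r)), v   [Dia-rule on 2: fresh world v, uRv]
8. not (q and (r implies not r)), v   [Box-rule on 7 via vRv]
9. not (r implies not r), v   [neg-and-rule on 8 (branches; this branch)]
10. r, v   [neg-implies-rule on 9]
Accessibility: uRu, uRv, vRv

Satisfiable (open branch found)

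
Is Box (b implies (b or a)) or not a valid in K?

Valid

Tableau for the negation not (Box (b implies (b or a)) or not a):
1. not (Box (b implies (b or a)) or not a), 0
2. not Box (b implies (b or a)), 0   [neg-or-rule on 1]
3. a, 0   [neg-or-rule on 1]
4. not (b implies (b or a)), 1   [neg-Box-rule on 2: fresh world 1, 0R1]
5. b, 1   [neg-implies-rule on 4]
6. not (b or a), 1   [neg-implies-rule on 4]
7. not b, 1   [neg-or-rule on 6]
8. not a, 1   [neg-or-rule on 6]
Accessibility: 0R1
Branch closes: b and not b both at 1.
Every branch of the negation's tableau closes; the branch above is one of them.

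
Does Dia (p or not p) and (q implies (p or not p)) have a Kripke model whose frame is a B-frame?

Satisfiable

1. Dia (p or not p) and (q implies (p or not p)), 0
2. Dia (p or not p), 0
3. q implies (p or not p), 0
4. p or not p, 0
5. not p, 0
6. p or not p, 1
7. not p, 1
Accessibility: 0R0, 0R1, 1R0, 1R1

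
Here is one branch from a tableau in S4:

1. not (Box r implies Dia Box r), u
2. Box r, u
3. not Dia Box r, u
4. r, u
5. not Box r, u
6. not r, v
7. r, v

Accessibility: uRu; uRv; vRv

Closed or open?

Both r and not r appear at v.

Yes, closed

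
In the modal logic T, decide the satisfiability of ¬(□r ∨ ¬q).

Satisfiable

1. ¬(□r ∨ ¬q), u
2. ¬□r, u
3. q, u
4. ¬r, v
Accessibility: uRu, uRv, vRv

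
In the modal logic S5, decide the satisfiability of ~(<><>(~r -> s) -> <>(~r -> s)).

Unsatisfiable (every branch closes)

1. ~(<><>(~r -> s) -> <>(~r -> s)), 0
2. <><>(~r -> s), 0   [~->-rule on 1]
3. ~<>(~r -> s), 0   [~->-rule on 1]
4. ~(~r -> s), 0   [~<>-rule on 3 via 0R0]
5. ~r, 0   [~->-rule on 4]
6. ~s, 0   [~->-rule on 4]
7. <>(~r -> s), 1   [<>-rule on 2: fresh world 1, 0R1]
8. ~(~r -> s), 1   [~<>-rule on 3 via 0R1]
9. ~r, 1   [~->-rule on 8]
10. ~s, 1   [~->-rule on 8]
11. ~r -> s, 2   [<>-rule on 7: fresh world 2, 1R2]
12. ~(~r -> s), 2   [~<>-rule on 3 via 0R2]
13. ~r, 2   [~->-rule on 12]
14. ~s, 2   [~->-rule on 12]
15. s, 2   [->-rule on 11 (branches; this branch)]
Accessibility: 0R0, 0R1, 0R2, 1R0, 1R1, 1R2, 2R0, 2R1, 2R2
Branch closes: s and ~s both at 2.
Every branch closes; the branch above is one of them.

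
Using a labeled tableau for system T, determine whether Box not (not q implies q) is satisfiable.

1. Box not (not q implies q), w0
2. not (not q implies q), w0
3. not q, w0
Accessibility: w0Rw0

Satisfiable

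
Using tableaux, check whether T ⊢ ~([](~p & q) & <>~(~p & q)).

Tableau for the negation [](~p & q) & <>~(~p & q):
1. [](~p & q) & <>~(~p & q), 0
2. [](~p & q), 0   [&-rule on 1]
3. <>~(~p & q), 0   [&-rule on 1]
4. ~p & q, 0   [[]-rule on 2 via 0R0]
5. ~p, 0   [&-rule on 4]
6. q, 0   [&-rule on 4]
7. ~(~p & q), 1   [<>-rule on 3: fresh world 1, 0R1]
8. ~p & q, 1   [[]-rule on 2 via 0R1]
9. ~p, 1   [&-rule on 8]
10. q, 1   [&-rule on 8]
11. ~q, 1   [~&-rule on 7 (branches; this branch)]
Accessibility: 0R0, 0R1, 1R1
Branch closes: q and ~q both at 1.
All branches of the negation close; one closing branch shown above.

Valid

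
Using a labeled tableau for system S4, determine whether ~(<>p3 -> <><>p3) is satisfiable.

1. ~(<>p3 -> <><>p3), 0
2. <>p3, 0
3. ~<><>p3, 0
4. ~<>p3, 0
5. ~p3, 0
6. p3, 1
7. ~<>p3, 1
8. ~p3, 1
Accessibility: 0R0, 0R1, 1R1
Branch closes: p3 and ~p3 both at 1.
All branches of the tableau close; one closing branch shown above.

Unsatisfiable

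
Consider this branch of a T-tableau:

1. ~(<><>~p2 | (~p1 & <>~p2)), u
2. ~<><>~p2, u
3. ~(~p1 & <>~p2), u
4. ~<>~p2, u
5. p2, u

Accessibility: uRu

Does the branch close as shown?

There is no literal clash: for every atom and world, at most one sign appears.

Open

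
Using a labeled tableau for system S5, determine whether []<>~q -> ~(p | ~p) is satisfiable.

Yes, satisfiable

1. []<>~q -> ~(p | ~p), 0
2. ~[]<>~q, 0   [->-rule on 1 (branches; this branch)]
3. ~<>~q, 1   [~[]-rule on 2: fresh world 1, 0R1]
4. q, 0   [~<>-rule on 3 via 1R0]
5. q, 1   [~<>-rule on 3 via 1R1]
Accessibility: 0R0, 0R1, 1R0, 1R1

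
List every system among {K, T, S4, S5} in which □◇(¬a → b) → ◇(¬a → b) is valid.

K-tableau for the negation ¬(□◇(¬a → b) → ◇(¬a → b)):
1. ¬(□◇(¬a → b) → ◇(¬a → b)), w0
2. □◇(¬a → b), w0
3. ¬◇(¬a → b), w0
Complete open branch: countermodel on a K-frame, so not valid in K.
T-tableau for the negation ¬(□◇(¬a → b) → ◇(¬a → b)):
1. ¬(□◇(¬a → b) → ◇(¬a → b)), w0
2. □◇(¬a → b), w0
3. ¬◇(¬a → b), w0
4. ◇(¬a → b), w0
5. ¬(¬a → b), w0
6. ¬a, w0
7. ¬b, w0
8. ¬a → b, w1
9. ◇(¬a → b), w1
10. ¬(¬a → b), w1
11. ¬a, w1
12. ¬b, w1
13. b, w1
Accessibility: w0Rw0, w0Rw1, w1Rw1
Branch closes: b and ¬b both at w1.
Every branch closes (one shown): valid in T, hence also in S4, S5 (every theorem of T is a theorem of S4 and S5).

T, S4, S5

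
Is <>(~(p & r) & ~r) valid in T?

No, not valid

Tableau for the negation ~<>(~(p & r) & ~r):
1. ~<>(~(p & r) & ~r), w0
2. ~(~(p & r) & ~r), w0
3. r, w0
Accessibility: w0Rw0
The negation has an open branch (countermodel exists).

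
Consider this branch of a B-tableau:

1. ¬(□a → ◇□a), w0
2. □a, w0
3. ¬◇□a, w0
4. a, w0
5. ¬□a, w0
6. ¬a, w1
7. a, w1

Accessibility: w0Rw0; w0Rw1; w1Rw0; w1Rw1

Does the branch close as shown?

Closed

Both a and ¬a appear at w1.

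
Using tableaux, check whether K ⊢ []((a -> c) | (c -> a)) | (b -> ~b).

Tableau for the negation ~([]((a -> c) | (c -> a)) | (b -> ~b)):
1. ~([]((a -> c) | (c -> a)) | (b -> ~b)), u
2. ~[]((a -> c) | (c -> a)), u   [~|-rule on 1]
3. ~(b -> ~b), u   [~|-rule on 1]
4. b, u   [~->-rule on 3]
5. ~((a -> c) | (c -> a)), v   [~[]-rule on 2: fresh world v, uRv]
6. ~(a -> c), v   [~|-rule on 5]
7. ~(c -> a), v   [~|-rule on 5]
8. a, v   [~->-rule on 6]
9. ~c, v   [~->-rule on 6]
10. c, v   [~->-rule on 7]
11. ~a, v   [~->-rule on 7]
Accessibility: uRv
Branch closes: c and ~c both at v.
Every branch of the negation's tableau closes; the branch above is one of them.

Yes, valid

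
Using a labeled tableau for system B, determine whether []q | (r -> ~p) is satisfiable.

1. []q | (r -> ~p), w0
2. r -> ~p, w0
3. ~p, w0
Accessibility: w0Rw0

Yes, satisfiable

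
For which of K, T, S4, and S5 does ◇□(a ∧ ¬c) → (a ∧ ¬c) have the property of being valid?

S5

S4-tableau for the negation ¬(◇□(a ∧ ¬c) → (a ∧ ¬c)):
1. ¬(◇□(a ∧ ¬c) → (a ∧ ¬c)), 0
2. ◇□(a ∧ ¬c), 0
3. ¬(a ∧ ¬c), 0
4. c, 0
5. □(a ∧ ¬c), 1
6. a ∧ ¬c, 1
7. a, 1
8. ¬c, 1
Accessibility: 0R0, 0R1, 1R1
Complete open branch: countermodel on an S4-frame, so not valid in S4, nor in K, T (the same frame is also a K-frame and a T-frame).
S5-tableau for the negation ¬(◇□(a ∧ ¬c) → (a ∧ ¬c)):
1. ¬(◇□(a ∧ ¬c) → (a ∧ ¬c)), 0
2. ◇□(a ∧ ¬c), 0
3. ¬(a ∧ ¬c), 0
4. c, 0
5. □(a ∧ ¬c), 1
6. a ∧ ¬c, 0
7. a, 0
8. ¬c, 0
Accessibility: 0R0, 0R1, 1R0, 1R1
Branch closes: c and ¬c both at 0.
Every branch closes (one shown): valid in S5.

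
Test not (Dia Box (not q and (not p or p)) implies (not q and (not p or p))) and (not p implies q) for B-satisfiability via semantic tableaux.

No, unsatisfiable

1. not (Dia Box (not q and (not p or p)) implies (not q and (not p or p))) and (not p implies q), 0
2. not (Dia Box (not q and (not p or p)) implies (not q and (not p or p))), 0
3. not p implies q, 0
4. Dia Box (not q and (not p or p)), 0
5. not (not q and (not p or p)), 0
6. q, 0
7. Box (not q and (not p or p)), 1
8. not q and (not p or p), 0
9. not q, 0
10. not p or p, 0
Accessibility: 0R0, 0R1, 1R0, 1R1
Branch closes: q and not q both at 0.
All branches of the tableau close; one closing branch shown above.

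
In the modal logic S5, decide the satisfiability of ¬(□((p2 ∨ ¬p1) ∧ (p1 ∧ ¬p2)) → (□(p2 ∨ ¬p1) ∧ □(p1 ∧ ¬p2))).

1. ¬(□((p2 ∨ ¬p1) ∧ (p1 ∧ ¬p2)) → (□(p2 ∨ ¬p1) ∧ □(p1 ∧ ¬p2))), w0
2. □((p2 ∨ ¬p1) ∧ (p1 ∧ ¬p2)), w0
3. ¬(□(p2 ∨ ¬p1) ∧ □(p1 ∧ ¬p2)), w0
4. (p2 ∨ ¬p1) ∧ (p1 ∧ ¬p2), w0
5. p2 ∨ ¬p1, w0
6. p1 ∧ ¬p2, w0
7. p1, w0
8. ¬p2, w0
9. ¬□(p1 ∧ ¬p2), w0
10. ¬p1, w0
Accessibility: w0Rw0
Branch closes: p1 and ¬p1 both at w0.
All branches of the tableau close; one closing branch shown above.

Unsatisfiable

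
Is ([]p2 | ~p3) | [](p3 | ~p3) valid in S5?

Valid in S5

Tableau for the negation ~(([]p2 | ~p3) | [](p3 | ~p3)):
1. ~(([]p2 | ~p3) | [](p3 | ~p3)), w0
2. ~([]p2 | ~p3), w0   [~|-rule on 1]
3. ~[](p3 | ~p3), w0   [~|-rule on 1]
4. ~[]p2, w0   [~|-rule on 2]
5. p3, w0   [~|-rule on 2]
6. ~(p3 | ~p3), w1   [~[]-rule on 3: fresh world w1, w0Rw1]
7. ~p3, w1   [~|-rule on 6]
8. p3, w1   [~|-rule on 6]
Accessibility: w0Rw0, w0Rw1, w1Rw0, w1Rw1
Branch closes: p3 and ~p3 both at w1.
All branches of the negation close; one closing branch shown above.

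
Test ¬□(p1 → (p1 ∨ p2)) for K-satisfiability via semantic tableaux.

1. ¬□(p1 → (p1 ∨ p2)), u
2. ¬(p1 → (p1 ∨ p2)), v   [¬□-rule on 1: fresh world v, uRv]
3. p1, v   [¬→-rule on 2]
4. ¬(p1 ∨ p2), v   [¬→-rule on 2]
5. ¬p1, v   [¬∨-rule on 4]
6. ¬p2, v   [¬∨-rule on 4]
Accessibility: uRv
Branch closes: p1 and ¬p1 both at v.
All branches of the tableau close; one closing branch shown above.

Unsatisfiable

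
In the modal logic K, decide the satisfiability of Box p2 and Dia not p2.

No, unsatisfiable

1. Box p2 and Dia not p2, u
2. Box p2, u
3. Dia not p2, u
4. not p2, v
5. p2, v
Accessibility: uRv
Branch closes: p2 and not p2 both at v.
All branches of the tableau close; one closing branch shown above.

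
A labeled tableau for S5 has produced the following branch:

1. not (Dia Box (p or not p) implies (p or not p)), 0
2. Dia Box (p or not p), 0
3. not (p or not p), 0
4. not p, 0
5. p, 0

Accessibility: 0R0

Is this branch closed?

Closed

Both p and not p appear at 0.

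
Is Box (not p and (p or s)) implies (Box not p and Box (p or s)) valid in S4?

Tableau for the negation not (Box (not p and (p or s)) implies (Box not p and Box (p or s))):
1. not (Box (not p and (p or s)) implies (Box not p and Box (p or s))), 0
2. Box (not p and (p or s)), 0
3. not (Box not p and Box (p or s)), 0
4. not p and (p or s), 0
5. not p, 0
6. p or s, 0
7. not Box (p or s), 0
8. s, 0
9. not (p or s), 1
10. not p, 1
11. not s, 1
12. not p and (p or s), 1
13. p or s, 1
14. s, 1
Accessibility: 0R0, 0R1, 1R1
Branch closes: s and not s both at 1.
Every branch of the negation's tableau closes; the branch above is one of them.

Valid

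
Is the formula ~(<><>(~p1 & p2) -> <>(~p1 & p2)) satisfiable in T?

Satisfiable

1. ~(<><>(~p1 & p2) -> <>(~p1 & p2)), u
2. <><>(~p1 & p2), u   [~->-rule on 1]
3. ~<>(~p1 & p2), u   [~->-rule on 1]
4. ~(~p1 & p2), u   [~<>-rule on 3 via uRu]
5. ~p2, u   [~&-rule on 4 (branches; this branch)]
6. <>(~p1 & p2), v   [<>-rule on 2: fresh world v, uRv]
7. ~(~p1 & p2), v   [~<>-rule on 3 via uRv]
8. ~p2, v   [~&-rule on 7 (branches; this branch)]
9. ~p1 & p2, w   [<>-rule on 6: fresh world w, vRw]
10. ~p1, w   [&-rule on 9]
11. p2, w   [&-rule on 9]
Accessibility: uRu, uRv, vRv, vRw, wRw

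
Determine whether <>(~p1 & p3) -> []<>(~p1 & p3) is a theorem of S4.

Tableau for the negation ~(<>(~p1 & p3) -> []<>(~p1 & p3)):
1. ~(<>(~p1 & p3) -> []<>(~p1 & p3)), w0
2. <>(~p1 & p3), w0   [~->-rule on 1]
3. ~[]<>(~p1 & p3), w0   [~->-rule on 1]
4. ~p1 & p3, w1   [<>-rule on 2: fresh world w1, w0Rw1]
5. ~p1, w1   [&-rule on 4]
6. p3, w1   [&-rule on 4]
7. ~<>(~p1 & p3), w2   [~[]-rule on 3: fresh world w2, w0Rw2]
8. ~(~p1 & p3), w2   [~<>-rule on 7 via w2Rw2]
9. ~p3, w2   [~&-rule on 8 (branches; this branch)]
Accessibility: w0Rw0, w0Rw1, w0Rw2, w1Rw1, w2Rw2
The negation has an open branch (countermodel exists).

No, not valid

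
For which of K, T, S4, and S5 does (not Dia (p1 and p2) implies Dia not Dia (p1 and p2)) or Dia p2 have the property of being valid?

T-tableau for the negation not ((not Dia (p1 and p2) implies Dia not Dia (p1 and p2)) or Dia p2):
1. not ((not Dia (p1 and p2) implies Dia not Dia (p1 and p2)) or Dia p2), u
2. not (not Dia (p1 and p2) implies Dia not Dia (p1 and p2)), u
3. not Dia p2, u
4. not Dia (p1 and p2), u
5. not Dia not Dia (p1 and p2), u
6. not p2, u
7. not (p1 and p2), u
8. Dia (p1 and p2), u
9. p1 and p2, v
10. p1, v
11. p2, v
12. not p2, v
Accessibility: uRu, uRv, vRv
Branch closes: p2 and not p2 both at v.
Every branch closes (one shown): valid in T, hence also in S4, S5 (every theorem of T is a theorem of S4 and S5).
K-tableau for the negation not ((not Dia (p1 and p2) implies Dia not Dia (p1 and p2)) or Dia p2):
1. not ((not Dia (p1 and p2) implies Dia not Dia (p1 and p2)) or Dia p2), u
2. not (not Dia (p1 and p2) implies Dia not Dia (p1 and p2)), u
3. not Dia p2, u
4. not Dia (p1 and p2), u
5. not Dia not Dia (p1 and p2), u
Complete open branch: countermodel on a K-frame, so not valid in K.

T, S4, S5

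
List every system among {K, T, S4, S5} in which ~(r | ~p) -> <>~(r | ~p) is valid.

T-tableau for the negation ~(~(r | ~p) -> <>~(r | ~p)):
1. ~(~(r | ~p) -> <>~(r | ~p)), 0
2. ~(r | ~p), 0
3. ~<>~(r | ~p), 0
4. ~r, 0
5. p, 0
6. r | ~p, 0
7. ~p, 0
Accessibility: 0R0
Branch closes: p and ~p both at 0.
Every branch closes (one shown): valid in T, hence also in S4, S5 (every theorem of T is a theorem of S4 and S5).
K-tableau for the negation ~(~(r | ~p) -> <>~(r | ~p)):
1. ~(~(r | ~p) -> <>~(r | ~p)), 0
2. ~(r | ~p), 0
3. ~<>~(r | ~p), 0
4. ~r, 0
5. p, 0
Complete open branch: countermodel on a K-frame, so not valid in K.

T, S4, S5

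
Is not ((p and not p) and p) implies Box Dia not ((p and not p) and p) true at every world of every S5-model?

Valid

Tableau for the negation not (not ((p and not p) and p) implies Box Dia not ((p and not p) and p)):
1. not (not ((p and not p) and p) implies Box Dia not ((p and not p) and p)), w0
2. not ((p and not p) and p), w0
3. not Box Dia not ((p and not p) and p), w0
4. not (p and not p), w0
5. p, w0
6. not Dia not ((p and not p) and p), w1
7. (p and not p) and p, w0
8. p and not p, w0
9. not p, w0
Accessibility: w0Rw0, w0Rw1, w1Rw0, w1Rw1
Branch closes: p and not p both at w0.
Every branch of the negation's tableau closes; the branch above is one of them.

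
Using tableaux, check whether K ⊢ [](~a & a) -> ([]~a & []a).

Valid in K

Tableau for the negation ~([](~a & a) -> ([]~a & []a)):
1. ~([](~a & a) -> ([]~a & []a)), 0
2. [](~a & a), 0   [~->-rule on 1]
3. ~([]~a & []a), 0   [~->-rule on 1]
4. ~[]a, 0   [~&-rule on 3 (branches; this branch)]
5. ~a, 1   [~[]-rule on 4: fresh world 1, 0R1]
6. ~a & a, 1   [[]-rule on 2 via 0R1]
7. a, 1   [&-rule on 6]
Accessibility: 0R1
Branch closes: a and ~a both at 1.
All branches of the negation close; one closing branch shown above.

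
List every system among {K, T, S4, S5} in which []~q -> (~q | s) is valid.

T-tableau for the negation ~([]~q -> (~q | s)):
1. ~([]~q -> (~q | s)), w0
2. []~q, w0   [~->-rule on 1]
3. ~(~q | s), w0   [~->-rule on 1]
4. q, w0   [~|-rule on 3]
5. ~s, w0   [~|-rule on 3]
6. ~q, w0   [[]-rule on 2 via w0Rw0]
Accessibility: w0Rw0
Branch closes: q and ~q both at w0.
Every branch closes (one shown): valid in T, hence also in S4, S5 (every theorem of T is a theorem of S4 and S5).
K-tableau for the negation ~([]~q -> (~q | s)):
1. ~([]~q -> (~q | s)), w0
2. []~q, w0   [~->-rule on 1]
3. ~(~q | s), w0   [~->-rule on 1]
4. q, w0   [~|-rule on 3]
5. ~s, w0   [~|-rule on 3]
Complete open branch: countermodel on a K-frame, so not valid in K.

T, S4, S5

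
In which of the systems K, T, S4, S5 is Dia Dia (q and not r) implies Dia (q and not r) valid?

S4, S5

S4-tableau for the negation not (Dia Dia (q and not r) implies Dia (q and not r)):
1. not (Dia Dia (q and not r) implies Dia (q and not r)), w0
2. Dia Dia (q and not r), w0   [neg-implies-rule on 1]
3. not Dia (q and not r), w0   [neg-implies-rule on 1]
4. not (q and not r), w0   [neg-Dia-rule on 3 via w0Rw0]
5. r, w0   [neg-and-rule on 4 (branches; this branch)]
6. Dia (q and not r), w1   [Dia-rule on 2: fresh world w1, w0Rw1]
7. not (q and not r), w1   [neg-Dia-rule on 3 via w0Rw1]
8. r, w1   [neg-and-rule on 7 (branches; this branch)]
9. q and not r, w2   [Dia-rule on 6: fresh world w2, w1Rw2]
10. q, w2   [and-rule on 9]
11. not r, w2   [and-rule on 9]
12. not (q and not r), w2   [neg-Dia-rule on 3 via w0Rw2]
13. r, w2   [neg-and-rule on 12 (branches; this branch)]
Accessibility: w0Rw0, w0Rw1, w0Rw2, w1Rw1, w1Rw2, w2Rw2
Branch closes: r and not r both at w2.
Every branch closes (one shown): valid in S4, hence also in S5 (every theorem of S4 is a theorem of S5).
T-tableau for the negation not (Dia Dia (q and not r) implies Dia (q and not r)):
1. not (Dia Dia (q and not r) implies Dia (q and not r)), w0
2. Dia Dia (q and not r), w0   [neg-implies-rule on 1]
3. not Dia (q and not r), w0   [neg-implies-rule on 1]
4. not (q and not r), w0   [neg-Dia-rule on 3 via w0Rw0]
5. r, w0   [neg-and-rule on 4 (branches; this branch)]
6. Dia (q and not r), w1   [Dia-rule on 2: fresh world w1, w0Rw1]
7. not (q and not r), w1   [neg-Dia-rule on 3 via w0Rw1]
8. r, w1   [neg-and-rule on 7 (branches; this branch)]
9. q and not r, w2   [Dia-rule on 6: fresh world w2, w1Rw2]
10. q, w2   [and-rule on 9]
11. not r, w2   [and-rule on 9]
Accessibility: w0Rw0, w0Rw1, w1Rw1, w1Rw2, w2Rw2
Complete open branch: countermodel on a T-frame, so not valid in T, nor in K (the same frame is also a K-frame).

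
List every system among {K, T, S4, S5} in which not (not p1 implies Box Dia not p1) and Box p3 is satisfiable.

S5-tableau for the formula:
1. not (not p1 implies Box Dia not p1) and Box p3, u
2. not (not p1 implies Box Dia not p1), u
3. Box p3, u
4. not p1, u
5. not Box Dia not p1, u
6. p3, u
7. not Dia not p1, v
8. p3, v
9. p1, u
Accessibility: uRu, uRv, vRu, vRv
Branch closes: p1 and not p1 both at u.
Every branch closes (one shown): unsatisfiable in S5.
S4-tableau for the formula:
1. not (not p1 implies Box Dia not p1) and Box p3, u
2. not (not p1 implies Box Dia not p1), u
3. Box p3, u
4. not p1, u
5. not Box Dia not p1, u
6. p3, u
7. not Dia not p1, v
8. p3, v
9. p1, v
Accessibility: uRu, uRv, vRv
Complete open branch: satisfiable in S4, hence also in K, T (this S4-model is also a K-model and a T-model).

K, T, S4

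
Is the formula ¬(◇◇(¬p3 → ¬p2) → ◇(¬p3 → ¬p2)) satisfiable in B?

1. ¬(◇◇(¬p3 → ¬p2) → ◇(¬p3 → ¬p2)), w0
2. ◇◇(¬p3 → ¬p2), w0
3. ¬◇(¬p3 → ¬p2), w0
4. ¬(¬p3 → ¬p2), w0
5. ¬p3, w0
6. p2, w0
7. ◇(¬p3 → ¬p2), w1
8. ¬(¬p3 → ¬p2), w1
9. ¬p3, w1
10. p2, w1
11. ¬p3 → ¬p2, w2
12. ¬p2, w2
Accessibility: w0Rw0, w0Rw1, w1Rw0, w1Rw1, w1Rw2, w2Rw1, w2Rw2

Satisfiable (open branch found)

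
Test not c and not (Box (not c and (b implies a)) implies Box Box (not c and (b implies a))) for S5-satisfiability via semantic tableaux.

No, unsatisfiable

1. not c and not (Box (not c and (b implies a)) implies Box Box (not c and (b implies a))), 0
2. not c, 0   [and-rule on 1]
3. not (Box (not c and (b implies a)) implies Box Box (not c and (b implies a))), 0   [and-rule on 1]
4. Box (not c and (b implies a)), 0   [neg-implies-rule on 3]
5. not Box Box (not c and (b implies a)), 0   [neg-implies-rule on 3]
6. not c and (b implies a), 0   [Box-rule on 4 via 0R0]
7. b implies a, 0   [and-rule on 6]
8. a, 0   [implies-rule on 7 (branches; this branch)]
9. not Box (not c and (b implies a)), 1   [neg-Box-rule on 5: fresh world 1, 0R1]
10. not c and (b implies a), 1   [Box-rule on 4 via 0R1]
11. not c, 1   [and-rule on 10]
12. b implies a, 1   [and-rule on 10]
13. a, 1   [implies-rule on 12 (branches; this branch)]
14. not (not c and (b implies a)), 2   [neg-Box-rule on 9: fresh world 2, 1R2]
15. not c and (b implies a), 2   [Box-rule on 4 via 0R2]
16. not c, 2   [and-rule on 15]
17. b implies a, 2   [and-rule on 15]
18. not (b implies a), 2   [neg-and-rule on 14 (branches; this branch)]
19. b, 2   [neg-implies-rule on 18]
20. not a, 2   [neg-implies-rule on 18]
21. a, 2   [implies-rule on 17 (branches; this branch)]
Accessibility: 0R0, 0R1, 0R2, 1R0, 1R1, 1R2, 2R0, 2R1, 2R2
Branch closes: a and not a both at 2.
(One branch shown.) All branches close.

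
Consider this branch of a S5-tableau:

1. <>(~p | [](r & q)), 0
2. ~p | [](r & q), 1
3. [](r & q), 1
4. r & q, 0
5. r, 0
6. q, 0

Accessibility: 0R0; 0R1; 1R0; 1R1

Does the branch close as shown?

No atom appears with both signs at the same world.

Not closed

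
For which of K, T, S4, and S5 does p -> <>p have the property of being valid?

T-tableau for the negation ~(p -> <>p):
1. ~(p -> <>p), u
2. p, u
3. ~<>p, u
4. ~p, u
Accessibility: uRu
Branch closes: p and ~p both at u.
Every branch closes (one shown): valid in T, hence also in S4, S5 (every theorem of T is a theorem of S4 and S5).
K-tableau for the negation ~(p -> <>p):
1. ~(p -> <>p), u
2. p, u
3. ~<>p, u
Complete open branch: countermodel on a K-frame, so not valid in K.

T, S4, S5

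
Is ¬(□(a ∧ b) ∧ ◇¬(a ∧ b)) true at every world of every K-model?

Tableau for the negation □(a ∧ b) ∧ ◇¬(a ∧ b):
1. □(a ∧ b) ∧ ◇¬(a ∧ b), w0
2. □(a ∧ b), w0
3. ◇¬(a ∧ b), w0
4. ¬(a ∧ b), w1
5. a ∧ b, w1
6. a, w1
7. b, w1
8. ¬b, w1
Accessibility: w0Rw1
Branch closes: b and ¬b both at w1.
Every branch of the negation's tableau closes; the branch above is one of them.

Valid in K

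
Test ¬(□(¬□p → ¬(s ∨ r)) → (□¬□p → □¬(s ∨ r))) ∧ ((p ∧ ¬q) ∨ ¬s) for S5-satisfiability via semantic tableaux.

1. ¬(□(¬□p → ¬(s ∨ r)) → (□¬□p → □¬(s ∨ r))) ∧ ((p ∧ ¬q) ∨ ¬s), u
2. ¬(□(¬□p → ¬(s ∨ r)) → (□¬□p → □¬(s ∨ r))), u
3. (p ∧ ¬q) ∨ ¬s, u
4. □(¬□p → ¬(s ∨ r)), u
5. ¬(□¬□p → □¬(s ∨ r)), u
6. □¬□p, u
7. ¬□¬(s ∨ r), u
8. ¬□p → ¬(s ∨ r), u
9. ¬□p, u
10. ¬s, u
11. ¬(s ∨ r), u
12. ¬r, u
13. s ∨ r, v
14. ¬□p → ¬(s ∨ r), v
15. ¬□p, v
16. r, v
17. □p, v
18. p, u
19. p, v
20. ¬p, w
21. ¬□p → ¬(s ∨ r), w
22. ¬□p, w
23. p, w
Accessibility: uRu, uRv, uRw, vRu, vRv, vRw, wRu, wRv, wRw
Branch closes: p and ¬p both at w.
(One branch shown.) All branches close.

Unsatisfiable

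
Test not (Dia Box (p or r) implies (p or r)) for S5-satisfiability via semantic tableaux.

No, unsatisfiable

1. not (Dia Box (p or r) implies (p or r)), 0
2. Dia Box (p or r), 0
3. not (p or r), 0
4. not p, 0
5. not r, 0
6. Box (p or r), 1
7. p or r, 0
8. p or r, 1
9. r, 0
Accessibility: 0R0, 0R1, 1R0, 1R1
Branch closes: r and not r both at 0.
(One branch shown.) All branches close.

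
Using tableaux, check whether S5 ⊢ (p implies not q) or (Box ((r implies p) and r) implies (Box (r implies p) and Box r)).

Tableau for the negation not ((p implies not q) or (Box ((r implies p) and r) implies (Box (r implies p) and Box r))):
1. not ((p implies not q) or (Box ((r implies p) and r) implies (Box (r implies p) and Box r))), 0
2. not (p implies not q), 0   [neg-or-rule on 1]
3. not (Box ((r implies p) and r) implies (Box (r implies p) and Box r)), 0   [neg-or-rule on 1]
4. p, 0   [neg-implies-rule on 2]
5. q, 0   [neg-implies-rule on 2]
6. Box ((r implies p) and r), 0   [neg-implies-rule on 3]
7. not (Box (r implies p) and Box r), 0   [neg-implies-rule on 3]
8. (r implies p) and r, 0   [Box-rule on 6 via 0R0]
9. r implies p, 0   [and-rule on 8]
10. r, 0   [and-rule on 8]
11. not Box (r implies p), 0   [neg-and-rule on 7 (branches; this branch)]
12. not (r implies p), 1   [neg-Box-rule on 11: fresh world 1, 0R1]
13. r, 1   [neg-implies-rule on 12]
14. not p, 1   [neg-implies-rule on 12]
15. (r implies p) and r, 1   [Box-rule on 6 via 0R1]
16. r implies p, 1   [and-rule on 15]
17. p, 1   [implies-rule on 16 (branches; this branch)]
Accessibility: 0R0, 0R1, 1R0, 1R1
Branch closes: p and not p both at 1.
Every branch of the negation's tableau closes; the branch above is one of them.

Yes, valid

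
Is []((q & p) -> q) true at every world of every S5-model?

Valid

Tableau for the negation ~[]((q & p) -> q):
1. ~[]((q & p) -> q), u
2. ~((q & p) -> q), v
3. q & p, v
4. ~q, v
5. q, v
6. p, v
Accessibility: uRu, uRv, vRu, vRv
Branch closes: q and ~q both at v.
All branches of the negation close; one closing branch shown above.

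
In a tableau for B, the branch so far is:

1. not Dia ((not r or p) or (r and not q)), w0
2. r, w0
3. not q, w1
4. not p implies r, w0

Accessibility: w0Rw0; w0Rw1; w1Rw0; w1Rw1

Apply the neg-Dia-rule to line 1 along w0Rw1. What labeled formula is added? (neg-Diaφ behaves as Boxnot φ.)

not ((not r or p) or (r and not q)), w1

neg-Diaφ behaves as Boxnot φ: propagate the negated body to each accessible world.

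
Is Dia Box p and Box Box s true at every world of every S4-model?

No, not valid

Tableau for the negation not (Dia Box p and Box Box s):
1. not (Dia Box p and Box Box s), u
2. not Box Box s, u
3. not Box s, v
4. not s, w
Accessibility: uRu, uRv, uRw, vRv, vRw, wRw
The negation has an open branch (countermodel exists).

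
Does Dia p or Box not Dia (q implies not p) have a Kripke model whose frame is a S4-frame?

1. Dia p or Box not Dia (q implies not p), w0
2. Box not Dia (q implies not p), w0
3. not Dia (q implies not p), w0
4. not (q implies not p), w0
5. q, w0
6. p, w0
Accessibility: w0Rw0

Satisfiable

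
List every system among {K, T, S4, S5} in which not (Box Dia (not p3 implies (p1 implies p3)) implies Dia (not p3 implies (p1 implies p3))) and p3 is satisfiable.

K

T-tableau for the formula:
1. not (Box Dia (not p3 implies (p1 implies p3)) implies Dia (not p3 implies (p1 implies p3))) and p3, w0
2. not (Box Dia (not p3 implies (p1 implies p3)) implies Dia (not p3 implies (p1 implies p3))), w0   [and-rule on 1]
3. p3, w0   [and-rule on 1]
4. Box Dia (not p3 implies (p1 implies p3)), w0   [neg-implies-rule on 2]
5. not Dia (not p3 implies (p1 implies p3)), w0   [neg-implies-rule on 2]
6. Dia (not p3 implies (p1 implies p3)), w0   [Box-rule on 4 via w0Rw0]
7. not (not p3 implies (p1 implies p3)), w0   [neg-Dia-rule on 5 via w0Rw0]
8. not p3, w0   [neg-implies-rule on 7]
9. not (p1 implies p3), w0   [neg-implies-rule on 7]
Accessibility: w0Rw0
Branch closes: p3 and not p3 both at w0.
Every branch closes (one shown): unsatisfiable in T, hence also in S4, S5 (every S4/S5-frame is a T-frame).
K-tableau for the formula:
1. not (Box Dia (not p3 implies (p1 implies p3)) implies Dia (not p3 implies (p1 implies p3))) and p3, w0
2. not (Box Dia (not p3 implies (p1 implies p3)) implies Dia (not p3 implies (p1 implies p3))), w0   [and-rule on 1]
3. p3, w0   [and-rule on 1]
4. Box Dia (not p3 implies (p1 implies p3)), w0   [neg-implies-rule on 2]
5. not Dia (not p3 implies (p1 implies p3)), w0   [neg-implies-rule on 2]
Complete open branch: satisfiable in K.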